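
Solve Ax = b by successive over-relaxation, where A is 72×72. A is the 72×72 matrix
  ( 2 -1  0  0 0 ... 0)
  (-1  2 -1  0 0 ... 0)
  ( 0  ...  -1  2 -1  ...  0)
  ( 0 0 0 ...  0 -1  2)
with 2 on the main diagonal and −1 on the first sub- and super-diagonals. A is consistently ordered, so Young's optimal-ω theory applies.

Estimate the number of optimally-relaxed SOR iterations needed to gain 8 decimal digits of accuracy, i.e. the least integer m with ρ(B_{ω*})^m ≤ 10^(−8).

m = 214

½·tridiag(1,0,1) at n=72: λ_k = cos(kπ/73); max |λ| at k=1 ⇒ ρ_J = cos(π/73) ≈ 0.9990741.
1 − cos²(π/73) = sin²(π/73) ⇒ √(1−ρ_J²) = sin(π/73) = 0.0430222.
ω* = 2/(1 + 0.0430222) = 2/1.0430222 = 1.9175047.
ρ(B_{ω*}) = ω*−1 = 0.9175047
(0.9175047)^m ≤ 10^{−8}  ⇒  m·ln(0.9175047) ≤ −8·ln10  ⇒  m ≥ 213.951  ⇒  m = 214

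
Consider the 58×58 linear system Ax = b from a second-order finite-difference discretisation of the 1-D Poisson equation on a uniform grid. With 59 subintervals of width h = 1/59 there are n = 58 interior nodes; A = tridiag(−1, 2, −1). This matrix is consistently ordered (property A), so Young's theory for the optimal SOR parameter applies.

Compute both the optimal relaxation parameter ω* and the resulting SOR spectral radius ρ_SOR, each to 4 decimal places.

ω* = 1.8989, ρ_SOR = 0.8989

With n=58, ρ(Jacobi) = cos(π/59) = 0.9986.
root = sin(π/59) = 0.05322  (since 1−cos² = sin²).
Then 2/(1+√(1−ρ_J²)) = 2/(1+0.05322); ω* = 2/1.05322 = 1.8989.
[ρ_SOR] ω* − 1 = 0.8989.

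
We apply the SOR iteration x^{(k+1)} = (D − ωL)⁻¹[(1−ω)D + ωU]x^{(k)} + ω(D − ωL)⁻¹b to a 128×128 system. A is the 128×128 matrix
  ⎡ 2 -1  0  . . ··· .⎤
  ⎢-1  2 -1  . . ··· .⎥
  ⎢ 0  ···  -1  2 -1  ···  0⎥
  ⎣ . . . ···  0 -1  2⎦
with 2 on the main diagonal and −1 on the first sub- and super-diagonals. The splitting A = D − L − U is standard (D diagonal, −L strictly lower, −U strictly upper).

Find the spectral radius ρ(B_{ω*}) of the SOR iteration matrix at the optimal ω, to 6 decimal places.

ρ_SOR = 0.952456

½·tridiag(1,0,1) at n=128: λ_k = cos(kπ/129); max |λ| at k=1 ⇒ ρ_J = cos(π/129) ≈ 0.999703.
√(1−ρ_J²) = |sin(π/129)| = 0.0243510
ω* = 2/(1+0.0243510) = 1.952456
At ω = 1.952456 every |λ(B_ω)| = ω−1, so ρ_SOR = 0.952456.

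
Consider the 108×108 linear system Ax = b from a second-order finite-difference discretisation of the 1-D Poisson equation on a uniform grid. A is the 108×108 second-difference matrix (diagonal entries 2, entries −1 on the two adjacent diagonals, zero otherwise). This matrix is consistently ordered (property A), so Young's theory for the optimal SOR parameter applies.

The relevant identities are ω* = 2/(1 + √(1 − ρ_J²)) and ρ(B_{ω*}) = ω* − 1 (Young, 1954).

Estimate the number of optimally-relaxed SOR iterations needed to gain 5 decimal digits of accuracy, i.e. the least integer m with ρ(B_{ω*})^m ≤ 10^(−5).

[ρ_J] n=108: ρ(B_J) = cos(π/(n+1)) = cos(π/109) = 0.9995847.
√(1−ρ_J²) simplifies to sin(π/109) = 0.0288180.
So ω* = 2/1.0288180 = 1.9439784 (Young).
[ρ_SOR] ω* − 1 = 0.9439784.
Need (0.9439784)^m ≤ 10^(−5): m ≥ 5·ln10/|ln 0.9439784| = 11.5129/0.057652 = 199.696 ⇒ m = 200.

m = 200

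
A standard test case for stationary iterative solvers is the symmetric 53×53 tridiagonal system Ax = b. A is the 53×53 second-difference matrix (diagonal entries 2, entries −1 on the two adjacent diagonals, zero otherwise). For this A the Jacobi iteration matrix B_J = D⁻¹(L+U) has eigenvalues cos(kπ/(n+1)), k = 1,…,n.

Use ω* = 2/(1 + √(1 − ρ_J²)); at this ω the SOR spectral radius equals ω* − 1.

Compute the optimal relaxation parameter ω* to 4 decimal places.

ω* = 1.8901

½·tridiag(1,0,1) at n=53: λ_k = cos(kπ/54); max |λ| at k=1 ⇒ ρ_J = cos(π/54) ≈ 0.9983.
1 − cos²(π/54) = sin²(π/54) ⇒ √(1−ρ_J²) = sin(π/54) = 0.05814.
Young: ω* = 2/(1+√(1−ρ_J²)) = 2/(1+0.05814) = 2/1.05814 = 1.8901.
and ρ(B_{ω*}) = 1.8901 − 1 = 0.8901.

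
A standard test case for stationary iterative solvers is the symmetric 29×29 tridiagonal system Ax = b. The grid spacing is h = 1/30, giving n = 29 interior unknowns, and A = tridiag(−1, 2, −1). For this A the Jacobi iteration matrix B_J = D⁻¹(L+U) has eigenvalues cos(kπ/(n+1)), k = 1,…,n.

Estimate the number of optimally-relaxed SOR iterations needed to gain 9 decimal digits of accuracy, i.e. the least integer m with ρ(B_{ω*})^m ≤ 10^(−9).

½·tridiag(1,0,1) at n=29: λ_k = cos(kπ/30); max |λ| at k=1 ⇒ ρ_J = cos(π/30) ≈ 0.9945219.
√(1−ρ_J²) = |sin(π/30)| = 0.1045285
So ω* = 2/1.1045285 = 1.8107274 (Young).
Hence ρ(B_{ω*}) = 1.8107274 − 1 = 0.8107274.
(0.8107274)^m ≤ 10^{−9}  ⇒  m·ln(0.8107274) ≤ −9·ln10  ⇒  m ≥ 98.766  ⇒  m = 99

m = 99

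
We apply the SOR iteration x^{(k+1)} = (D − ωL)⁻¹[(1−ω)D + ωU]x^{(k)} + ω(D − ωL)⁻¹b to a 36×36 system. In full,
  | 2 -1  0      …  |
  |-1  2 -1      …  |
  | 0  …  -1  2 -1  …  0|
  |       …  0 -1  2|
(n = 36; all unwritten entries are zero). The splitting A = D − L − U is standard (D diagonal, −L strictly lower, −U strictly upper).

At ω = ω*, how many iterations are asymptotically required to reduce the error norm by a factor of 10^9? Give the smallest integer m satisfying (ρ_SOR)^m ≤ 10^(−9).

n=36: λ(B_J) = 1 − λ(A)/2 = cos(kπ/37); k=1 gives ρ_J = 0.9963975.
√(1−ρ_J²) simplifies to sin(π/37) = 0.0848059.
ω* = 2/(1+0.0848059) = 1.8436478
and ρ(B_{ω*}) = 1.8436478 − 1 = 0.8436478.
For 9 digits: m = 9·ln10 / (−ln 0.8436478) = 20.7233/0.17002 = 121.887; round up → m = 122.

m = 122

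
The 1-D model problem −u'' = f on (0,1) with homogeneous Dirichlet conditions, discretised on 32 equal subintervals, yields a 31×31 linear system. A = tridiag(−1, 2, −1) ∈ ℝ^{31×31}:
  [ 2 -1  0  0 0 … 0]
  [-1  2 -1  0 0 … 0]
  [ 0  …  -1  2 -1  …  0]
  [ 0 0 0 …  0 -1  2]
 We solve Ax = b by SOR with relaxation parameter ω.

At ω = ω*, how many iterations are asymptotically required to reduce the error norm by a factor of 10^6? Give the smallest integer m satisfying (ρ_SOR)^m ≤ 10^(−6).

n=31: λ(B_J) = 1 − λ(A)/2 = cos(kπ/32); k=1 gives ρ_J = 0.9951847.
root = sin(π/32) = 0.0980171  (since 1−cos² = sin²).
[ω*] 2 ÷ (1 + 0.0980171) = 2 ÷ 1.0980171 = 1.8214653.
ρ_SOR = ω* − 1 = 1.8214653 − 1 = 0.8214653.
(0.8214653)^m ≤ 10^{−6}  ⇒  m·ln(0.8214653) ≤ −6·ln10  ⇒  m ≥ 70.249  ⇒  m = 71

m = 71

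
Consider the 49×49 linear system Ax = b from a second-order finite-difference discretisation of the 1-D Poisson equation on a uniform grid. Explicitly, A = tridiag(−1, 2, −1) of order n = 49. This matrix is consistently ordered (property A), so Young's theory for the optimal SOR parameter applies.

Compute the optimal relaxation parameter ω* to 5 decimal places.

ω* = 1.88184

ρ_J = max_k |cos(kπ/50)| = cos(π/50) = 0.99803
root = sin(π/50) = 0.062791  (since 1−cos² = sin²).
ω* = 2/(1+0.062791) = 1.88184
and ρ(B_{ω*}) = 1.88184 − 1 = 0.88184.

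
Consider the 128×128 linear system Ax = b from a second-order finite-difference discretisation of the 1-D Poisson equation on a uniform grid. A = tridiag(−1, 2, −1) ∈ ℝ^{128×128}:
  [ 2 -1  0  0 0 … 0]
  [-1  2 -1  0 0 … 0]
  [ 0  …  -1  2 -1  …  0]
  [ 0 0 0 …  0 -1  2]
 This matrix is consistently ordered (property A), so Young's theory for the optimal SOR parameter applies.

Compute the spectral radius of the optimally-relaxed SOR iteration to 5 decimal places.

ρ_SOR = 0.95246

ρ_J = max_k |cos(kπ/129)| = cos(π/129) = 0.99970
√(1 − cos²(π/129)) = sin(π/129) ≈ 0.024351.
ω* = 2/(1+0.024351) = 1.95246
Hence ρ(B_{ω*}) = 1.95246 − 1 = 0.95246.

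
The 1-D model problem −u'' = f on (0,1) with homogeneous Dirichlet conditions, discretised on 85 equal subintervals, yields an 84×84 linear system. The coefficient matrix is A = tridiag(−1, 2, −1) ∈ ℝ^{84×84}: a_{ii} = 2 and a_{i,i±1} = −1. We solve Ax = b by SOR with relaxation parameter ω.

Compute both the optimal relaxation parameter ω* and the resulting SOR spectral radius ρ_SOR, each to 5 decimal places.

ω* = 1.92873, ρ_SOR = 0.92873

n=84: λ(B_J) = 1 − λ(A)/2 = cos(kπ/85); k=1 gives ρ_J = 0.99932.
√(1−ρ_J²) = |sin(π/85)| = 0.036951
Young: ω* = 2/(1+√(1−ρ_J²)) = 2/(1+0.036951) = 2/1.036951 = 1.92873.
and ρ(B_{ω*}) = 1.92873 − 1 = 0.92873.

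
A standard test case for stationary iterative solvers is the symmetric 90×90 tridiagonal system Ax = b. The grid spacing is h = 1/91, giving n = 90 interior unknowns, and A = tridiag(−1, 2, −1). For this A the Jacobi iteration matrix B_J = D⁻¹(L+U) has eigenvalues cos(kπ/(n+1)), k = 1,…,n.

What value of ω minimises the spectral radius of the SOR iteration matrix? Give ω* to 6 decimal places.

ω* = 1.933271

[ρ_J] n=90: ρ(B_J) = cos(π/(n+1)) = cos(π/91) = 0.999404.
√(1 − cos²(π/91)) = sin(π/91) ≈ 0.0345161.
So ω* = 2/1.0345161 = 1.933271 (Young).
ρ_SOR = ω* − 1 ≈ 0.933271.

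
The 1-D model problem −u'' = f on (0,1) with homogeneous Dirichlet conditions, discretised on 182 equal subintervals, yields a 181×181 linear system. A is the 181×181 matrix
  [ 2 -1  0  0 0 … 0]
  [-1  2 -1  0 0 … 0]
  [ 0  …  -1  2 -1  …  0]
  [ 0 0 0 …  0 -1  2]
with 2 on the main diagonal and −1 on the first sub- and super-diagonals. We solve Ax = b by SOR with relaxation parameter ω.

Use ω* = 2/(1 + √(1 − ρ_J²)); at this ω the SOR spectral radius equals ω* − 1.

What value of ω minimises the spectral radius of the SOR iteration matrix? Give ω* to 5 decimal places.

ω* = 1.96606

spectrum of D⁻¹(L+U) = {cos(kπ/182) : 1≤k≤181}; ρ_J = cos(π/182) = 0.99985.
√(1−ρ_J²) simplifies to sin(π/182) = 0.017261.
[ω*] 2 ÷ (1 + 0.017261) = 2 ÷ 1.017261 = 1.96606.
ρ(B_{ω*}) = ω*−1 = 0.96606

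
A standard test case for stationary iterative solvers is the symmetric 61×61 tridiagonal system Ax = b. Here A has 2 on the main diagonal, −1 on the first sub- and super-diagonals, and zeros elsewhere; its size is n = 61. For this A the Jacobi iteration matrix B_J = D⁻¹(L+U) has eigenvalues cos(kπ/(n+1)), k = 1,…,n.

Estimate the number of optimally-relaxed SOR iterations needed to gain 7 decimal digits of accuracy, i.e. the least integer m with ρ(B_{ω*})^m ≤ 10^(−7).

m = 159

½·tridiag(1,0,1) at n=61: λ_k = cos(kπ/62); max |λ| at k=1 ⇒ ρ_J = cos(π/62) ≈ 0.9987165.
√(1−ρ_J²) simplifies to sin(π/62) = 0.0506492.
ω* = 2 / (1 + 0.0506492) = 2 / 1.0506492 ≈ 1.9035849.
ρ_SOR = ω* − 1 ≈ 0.9035849.
For 7 digits: m = 7·ln10 / (−ln 0.9035849) = 16.1181/0.101385 = 158.979; round up → m = 159.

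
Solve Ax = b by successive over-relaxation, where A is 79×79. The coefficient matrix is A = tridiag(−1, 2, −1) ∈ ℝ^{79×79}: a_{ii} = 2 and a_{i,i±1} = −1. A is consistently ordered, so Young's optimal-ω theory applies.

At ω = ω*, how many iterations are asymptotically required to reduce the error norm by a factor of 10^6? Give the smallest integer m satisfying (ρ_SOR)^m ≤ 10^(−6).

m = 176

ρ_J = max_k |cos(kπ/80)| = cos(π/80) = 0.9992290
√(1 − cos²(π/80)) = sin(π/80) ≈ 0.0392598.
ω* = 2/(1+0.0392598) = 1.9244466
At ω = 1.9244466 every |λ(B_ω)| = ω−1, so ρ_SOR = 0.9244466.
(0.9244466)^m ≤ 10^{−6}  ⇒  m·ln(0.9244466) ≤ −6·ln10  ⇒  m ≥ 175.859  ⇒  m = 176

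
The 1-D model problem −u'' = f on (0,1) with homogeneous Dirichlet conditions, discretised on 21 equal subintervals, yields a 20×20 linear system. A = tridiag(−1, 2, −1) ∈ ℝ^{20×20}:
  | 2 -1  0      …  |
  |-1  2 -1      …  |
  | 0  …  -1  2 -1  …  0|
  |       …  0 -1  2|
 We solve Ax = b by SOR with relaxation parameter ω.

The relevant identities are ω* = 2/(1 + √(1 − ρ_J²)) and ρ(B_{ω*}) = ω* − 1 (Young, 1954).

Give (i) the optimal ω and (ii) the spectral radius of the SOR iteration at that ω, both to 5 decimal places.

With n=20, ρ(Jacobi) = cos(π/21) = 0.98883.
root = sin(π/21) = 0.149042  (since 1−cos² = sin²).
ω* = 2/(1+0.149042) = 1.74058
ρ_SOR = ω* − 1 ≈ 0.74058.

ω* = 1.74058, ρ_SOR = 0.74058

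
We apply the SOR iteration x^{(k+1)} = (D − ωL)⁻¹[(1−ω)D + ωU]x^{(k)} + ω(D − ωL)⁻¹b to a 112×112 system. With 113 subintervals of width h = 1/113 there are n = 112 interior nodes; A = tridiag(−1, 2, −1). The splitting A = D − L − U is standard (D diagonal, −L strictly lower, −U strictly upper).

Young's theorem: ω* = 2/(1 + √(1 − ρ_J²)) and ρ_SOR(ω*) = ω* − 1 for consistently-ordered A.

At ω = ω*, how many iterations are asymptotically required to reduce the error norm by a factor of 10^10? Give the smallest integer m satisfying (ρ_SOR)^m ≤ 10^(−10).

m = 415

With n=112, ρ(Jacobi) = cos(π/113) = 0.9996136.
1 − cos²(π/113) = sin²(π/113) ⇒ √(1−ρ_J²) = sin(π/113) = 0.0277981.
ω* = 2 / (1 + 0.0277981) = 2 / 1.0277981 ≈ 1.9459075.
ρ(B_{ω*}) = ω*−1 = 0.9459075
(0.9459075)^m ≤ 10^{−10}  ⇒  m·ln(0.9459075) ≤ −10·ln10  ⇒  m ≥ 414.057  ⇒  m = 415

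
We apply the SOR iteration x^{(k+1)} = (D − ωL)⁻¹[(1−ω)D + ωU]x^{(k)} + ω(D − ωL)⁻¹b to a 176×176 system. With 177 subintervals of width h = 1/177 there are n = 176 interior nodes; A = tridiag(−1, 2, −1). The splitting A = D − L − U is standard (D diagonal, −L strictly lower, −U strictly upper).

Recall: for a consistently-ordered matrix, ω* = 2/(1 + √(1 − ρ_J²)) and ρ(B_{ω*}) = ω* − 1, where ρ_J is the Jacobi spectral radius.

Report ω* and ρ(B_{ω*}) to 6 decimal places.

ω* = 1.965123, ρ_SOR = 0.965123

spectrum of D⁻¹(L+U) = {cos(kπ/177) : 1≤k≤176}; ρ_J = cos(π/177) = 0.999842.
root = sin(π/177) = 0.0177482  (since 1−cos² = sin²).
[ω*] 2 ÷ (1 + 0.0177482) = 2 ÷ 1.0177482 = 1.965123.
ρ_SOR = ω* − 1 = 1.965123 − 1 = 0.965123.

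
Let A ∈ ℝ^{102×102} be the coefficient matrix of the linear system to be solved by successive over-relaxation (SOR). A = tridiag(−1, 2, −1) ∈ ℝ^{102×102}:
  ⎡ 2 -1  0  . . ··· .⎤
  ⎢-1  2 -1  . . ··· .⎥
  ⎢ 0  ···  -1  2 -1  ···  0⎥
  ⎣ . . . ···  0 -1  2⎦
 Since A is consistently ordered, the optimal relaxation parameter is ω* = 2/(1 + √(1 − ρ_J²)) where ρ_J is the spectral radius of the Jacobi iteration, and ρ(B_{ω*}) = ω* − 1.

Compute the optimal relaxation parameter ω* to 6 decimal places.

ω* = 1.940813

ρ_J = max_k |cos(kπ/103)| = cos(π/103) = 0.999535
√(1 − cos²(π/103)) = sin(π/103) ≈ 0.0304962.
ω* = 2/(1 + 0.0304962) = 2/1.0304962 = 1.940813.
ρ_SOR = ω* − 1 ≈ 0.940813.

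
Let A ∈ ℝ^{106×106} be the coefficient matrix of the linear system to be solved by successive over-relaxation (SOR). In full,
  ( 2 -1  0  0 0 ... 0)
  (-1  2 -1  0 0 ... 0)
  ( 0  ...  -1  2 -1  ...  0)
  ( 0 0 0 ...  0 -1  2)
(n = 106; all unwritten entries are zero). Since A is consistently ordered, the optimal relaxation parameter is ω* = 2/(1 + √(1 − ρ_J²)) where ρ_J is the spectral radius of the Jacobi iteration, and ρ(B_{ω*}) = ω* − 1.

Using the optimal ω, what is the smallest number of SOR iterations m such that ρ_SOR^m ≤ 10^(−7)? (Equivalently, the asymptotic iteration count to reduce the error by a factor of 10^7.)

B_J for the 106×106 system has eigenvalues cos(kπ/107); ρ_J = cos(π/107) = 0.9995690.
root = sin(π/107) = 0.0293565  (since 1−cos² = sin²).
ω* = 2 / (1 + 0.0293565) = 2 / 1.0293565 ≈ 1.9429615.
ρ_SOR = ω* − 1 ≈ 0.9429615.
Need (0.9429615)^m ≤ 10^(−7): m ≥ 7·ln10/|ln 0.9429615| = 16.1181/0.0587298 = 274.445 ⇒ m = 275.

m = 275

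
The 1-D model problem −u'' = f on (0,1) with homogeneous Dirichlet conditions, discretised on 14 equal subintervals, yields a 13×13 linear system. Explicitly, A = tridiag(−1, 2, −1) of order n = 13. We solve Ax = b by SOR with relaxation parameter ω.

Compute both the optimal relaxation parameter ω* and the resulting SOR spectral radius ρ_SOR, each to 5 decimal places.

ω* = 1.63596, ρ_SOR = 0.63596

½·tridiag(1,0,1) at n=13: λ_k = cos(kπ/14); max |λ| at k=1 ⇒ ρ_J = cos(π/14) ≈ 0.97493.
1 − cos²(π/14) = sin²(π/14) ⇒ √(1−ρ_J²) = sin(π/14) = 0.222521.
ω* = 2 / (1 + 0.222521) = 2 / 1.222521 ≈ 1.63596.
ρ(B_{ω*}) = ω*−1 = 0.63596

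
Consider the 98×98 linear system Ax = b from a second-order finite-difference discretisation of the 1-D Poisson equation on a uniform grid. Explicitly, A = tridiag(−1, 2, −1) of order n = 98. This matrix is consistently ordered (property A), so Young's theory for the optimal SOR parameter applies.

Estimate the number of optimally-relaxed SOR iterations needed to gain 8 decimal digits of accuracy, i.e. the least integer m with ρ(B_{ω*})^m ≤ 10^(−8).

With n=98, ρ(Jacobi) = cos(π/99) = 0.9994965.
√(1−ρ_J²) = |sin(π/99)| = 0.0317279
Then 2/(1+√(1−ρ_J²)) = 2/(1+0.0317279); ω* = 2/1.0317279 = 1.9384956.
ρ(B_{ω*}) = ω*−1 = 0.9384956
ρ_SOR^m ≤ 10^(−8) ⇔ m ≥ 8·ln10/(−ln 0.9384956) = 18.4207/0.0634771 = 290.194; m = ⌈290.194⌉ = 291.

m = 291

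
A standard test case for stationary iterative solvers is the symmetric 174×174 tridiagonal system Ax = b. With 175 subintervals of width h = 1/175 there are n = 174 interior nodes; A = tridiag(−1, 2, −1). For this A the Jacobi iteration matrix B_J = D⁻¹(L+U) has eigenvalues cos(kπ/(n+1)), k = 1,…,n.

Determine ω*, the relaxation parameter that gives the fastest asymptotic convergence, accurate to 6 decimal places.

ω* = 1.964731

[ρ_J] n=174: ρ(B_J) = cos(π/(n+1)) = cos(π/175) = 0.999839.
√(1−ρ_J²) = |sin(π/175)| = 0.0179510
ω* = 2/(1 + 0.0179510) = 2/1.0179510 = 1.964731.
At ω = 1.964731 every |λ(B_ω)| = ω−1, so ρ_SOR = 0.964731.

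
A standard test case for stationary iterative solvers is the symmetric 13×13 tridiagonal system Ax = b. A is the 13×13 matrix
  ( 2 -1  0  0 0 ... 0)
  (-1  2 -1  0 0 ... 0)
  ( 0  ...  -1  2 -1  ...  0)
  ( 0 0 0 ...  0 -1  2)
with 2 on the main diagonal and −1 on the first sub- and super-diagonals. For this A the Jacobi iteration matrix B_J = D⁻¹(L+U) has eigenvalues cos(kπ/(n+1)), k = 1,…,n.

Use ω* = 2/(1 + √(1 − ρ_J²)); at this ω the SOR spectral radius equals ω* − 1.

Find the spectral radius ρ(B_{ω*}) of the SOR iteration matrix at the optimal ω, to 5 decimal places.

ρ_J = max_k |cos(kπ/14)| = cos(π/14) = 0.97493
√(1 − cos²(π/14)) = sin(π/14) ≈ 0.222521.
[ω*] 2 ÷ (1 + 0.222521) = 2 ÷ 1.222521 = 1.63596.
ρ_SOR = ω* − 1 = 1.63596 − 1 = 0.63596.

ρ_SOR = 0.63596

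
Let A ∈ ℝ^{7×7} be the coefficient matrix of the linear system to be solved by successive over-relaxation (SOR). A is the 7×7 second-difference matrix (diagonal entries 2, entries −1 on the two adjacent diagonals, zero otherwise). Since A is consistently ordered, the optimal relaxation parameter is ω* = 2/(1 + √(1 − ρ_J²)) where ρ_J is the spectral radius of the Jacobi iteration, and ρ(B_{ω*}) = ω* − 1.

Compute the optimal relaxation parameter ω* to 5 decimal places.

n=7: λ(B_J) = 1 − λ(A)/2 = cos(kπ/8); k=1 gives ρ_J = 0.92388.
√(1−ρ_J²) simplifies to sin(π/8) = 0.382683.
Then 2/(1+√(1−ρ_J²)) = 2/(1+0.382683); ω* = 2/1.382683 = 1.44646.
At ω = 1.44646 every |λ(B_ω)| = ω−1, so ρ_SOR = 0.44646.

ω* = 1.44646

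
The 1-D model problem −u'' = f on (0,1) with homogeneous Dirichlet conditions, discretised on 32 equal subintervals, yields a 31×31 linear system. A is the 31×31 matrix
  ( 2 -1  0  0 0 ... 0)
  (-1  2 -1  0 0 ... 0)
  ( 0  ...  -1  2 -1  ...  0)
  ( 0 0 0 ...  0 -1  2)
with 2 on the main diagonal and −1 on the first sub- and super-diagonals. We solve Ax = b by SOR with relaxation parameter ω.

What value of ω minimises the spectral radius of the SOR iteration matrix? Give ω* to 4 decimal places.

B_J for the 31×31 system has eigenvalues cos(kπ/32); ρ_J = cos(π/32) = 0.9952.
√(1−ρ_J²) = |sin(π/32)| = 0.09802
So ω* = 2/1.09802 = 1.8215 (Young).
At ω = 1.8215 every |λ(B_ω)| = ω−1, so ρ_SOR = 0.8215.

ω* = 1.8215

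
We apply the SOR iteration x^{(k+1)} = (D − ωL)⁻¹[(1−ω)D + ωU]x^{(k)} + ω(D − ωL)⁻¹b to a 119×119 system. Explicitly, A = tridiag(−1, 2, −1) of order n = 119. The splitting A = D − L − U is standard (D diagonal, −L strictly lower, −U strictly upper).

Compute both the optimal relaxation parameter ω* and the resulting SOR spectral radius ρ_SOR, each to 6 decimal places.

With n=119, ρ(Jacobi) = cos(π/120) = 0.999657.
1 − cos²(π/120) = sin²(π/120) ⇒ √(1−ρ_J²) = sin(π/120) = 0.0261769.
ω* = 2 / (1 + 0.0261769) = 2 / 1.0261769 ≈ 1.948982.
ρ_SOR = ω* − 1 ≈ 0.948982.

ω* = 1.948982, ρ_SOR = 0.948982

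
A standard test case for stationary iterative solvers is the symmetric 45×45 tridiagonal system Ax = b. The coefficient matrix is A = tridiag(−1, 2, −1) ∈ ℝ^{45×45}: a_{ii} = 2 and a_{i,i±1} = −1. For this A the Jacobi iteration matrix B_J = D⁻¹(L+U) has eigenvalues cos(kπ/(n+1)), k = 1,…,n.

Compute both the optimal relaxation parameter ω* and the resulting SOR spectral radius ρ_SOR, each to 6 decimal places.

½·tridiag(1,0,1) at n=45: λ_k = cos(kπ/46); max |λ| at k=1 ⇒ ρ_J = cos(π/46) ≈ 0.997669.
√(1−ρ_J²) = |sin(π/46)| = 0.0682424
ω* = 2/(1 + 0.0682424) = 2/1.0682424 = 1.872234.
and ρ(B_{ω*}) = 1.872234 − 1 = 0.872234.

ω* = 1.872234, ρ_SOR = 0.872234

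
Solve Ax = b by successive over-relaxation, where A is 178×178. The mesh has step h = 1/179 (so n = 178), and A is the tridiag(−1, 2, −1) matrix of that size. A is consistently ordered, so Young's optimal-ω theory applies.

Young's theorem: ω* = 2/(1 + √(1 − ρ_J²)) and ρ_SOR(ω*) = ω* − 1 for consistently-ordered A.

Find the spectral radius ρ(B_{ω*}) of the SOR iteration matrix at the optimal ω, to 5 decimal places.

spectrum of D⁻¹(L+U) = {cos(kπ/179) : 1≤k≤178}; ρ_J = cos(π/179) = 0.99985.
root = sin(π/179) = 0.017550  (since 1−cos² = sin²).
ω* = 2/(1 + 0.017550) = 2/1.017550 = 1.96551.
and ρ(B_{ω*}) = 1.96551 − 1 = 0.96551.

ρ_SOR = 0.96551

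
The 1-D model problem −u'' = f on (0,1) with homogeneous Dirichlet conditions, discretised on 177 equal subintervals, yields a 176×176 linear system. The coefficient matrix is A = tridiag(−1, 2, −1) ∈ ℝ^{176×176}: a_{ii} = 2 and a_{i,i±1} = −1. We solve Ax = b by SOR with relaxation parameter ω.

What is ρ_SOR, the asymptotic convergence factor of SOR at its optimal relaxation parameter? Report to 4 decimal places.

ρ_SOR = 0.9651

[ρ_J] n=176: ρ(B_J) = cos(π/(n+1)) = cos(π/177) = 0.9998.
1 − cos²(π/177) = sin²(π/177) ⇒ √(1−ρ_J²) = sin(π/177) = 0.01775.
ω* = 2/(1+0.01775) = 1.9651
ρ(B_{ω*}) = ω*−1 = 0.9651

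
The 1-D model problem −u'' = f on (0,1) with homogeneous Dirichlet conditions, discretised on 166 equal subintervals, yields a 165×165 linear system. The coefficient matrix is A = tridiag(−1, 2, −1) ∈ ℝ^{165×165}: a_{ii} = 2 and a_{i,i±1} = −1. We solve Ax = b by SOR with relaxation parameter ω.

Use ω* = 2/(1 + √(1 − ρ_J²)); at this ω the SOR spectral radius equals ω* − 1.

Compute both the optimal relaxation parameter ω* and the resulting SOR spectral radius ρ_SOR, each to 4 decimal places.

ω* = 1.9629, ρ_SOR = 0.9629

n=165: λ(B_J) = 1 − λ(A)/2 = cos(kπ/166); k=1 gives ρ_J = 0.9998.
1 − cos²(π/166) = sin²(π/166) ⇒ √(1−ρ_J²) = sin(π/166) = 0.01892.
ω* = 2 / (1 + 0.01892) = 2 / 1.01892 ≈ 1.9629.
and ρ(B_{ω*}) = 1.9629 − 1 = 0.9629.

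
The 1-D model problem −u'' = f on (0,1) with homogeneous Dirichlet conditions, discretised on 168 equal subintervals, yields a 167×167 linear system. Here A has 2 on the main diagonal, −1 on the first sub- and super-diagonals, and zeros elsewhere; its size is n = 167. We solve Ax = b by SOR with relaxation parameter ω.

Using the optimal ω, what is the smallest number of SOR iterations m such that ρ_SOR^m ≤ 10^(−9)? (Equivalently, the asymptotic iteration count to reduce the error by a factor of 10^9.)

m = 555

[ρ_J] n=167: ρ(B_J) = cos(π/(n+1)) = cos(π/168) = 0.9998252.
√(1−ρ_J²) = |sin(π/168)| = 0.0186989
ω* = 2/(1+0.0186989) = 1.9632887
and ρ(B_{ω*}) = 1.9632887 − 1 = 0.9632887.
For 9 digits: m = 9·ln10 / (−ln 0.9632887) = 20.7233/0.0374021 = 554.068; round up → m = 555.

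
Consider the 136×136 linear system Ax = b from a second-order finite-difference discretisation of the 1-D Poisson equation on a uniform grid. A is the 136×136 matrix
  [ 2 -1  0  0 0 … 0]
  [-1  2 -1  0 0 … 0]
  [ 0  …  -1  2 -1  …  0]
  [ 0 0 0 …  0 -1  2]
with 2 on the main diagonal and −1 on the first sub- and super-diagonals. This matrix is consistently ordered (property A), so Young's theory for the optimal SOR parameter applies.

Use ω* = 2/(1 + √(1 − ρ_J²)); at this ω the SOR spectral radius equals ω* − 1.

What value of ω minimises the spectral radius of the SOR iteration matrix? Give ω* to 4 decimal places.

spectrum of D⁻¹(L+U) = {cos(kπ/137) : 1≤k≤136}; ρ_J = cos(π/137) = 0.9997.
root = sin(π/137) = 0.02293  (since 1−cos² = sin²).
Then 2/(1+√(1−ρ_J²)) = 2/(1+0.02293); ω* = 2/1.02293 = 1.9552.
[ρ_SOR] ω* − 1 = 0.9552.

ω* = 1.9552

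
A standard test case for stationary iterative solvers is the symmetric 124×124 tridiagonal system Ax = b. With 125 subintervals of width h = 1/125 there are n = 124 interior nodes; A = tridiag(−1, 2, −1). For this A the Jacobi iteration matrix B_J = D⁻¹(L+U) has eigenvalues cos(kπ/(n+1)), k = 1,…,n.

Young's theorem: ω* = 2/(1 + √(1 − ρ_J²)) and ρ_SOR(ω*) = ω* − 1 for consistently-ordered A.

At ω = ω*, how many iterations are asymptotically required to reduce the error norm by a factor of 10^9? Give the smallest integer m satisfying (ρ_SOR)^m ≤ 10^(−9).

B_J for the 124×124 system has eigenvalues cos(kπ/125); ρ_J = cos(π/125) = 0.9996842.
√(1−ρ_J²) simplifies to sin(π/125) = 0.0251301.
ω* = 2 / (1 + 0.0251301) = 2 / 1.0251301 ≈ 1.9509719.
ρ_SOR = ω* − 1 = 1.9509719 − 1 = 0.9509719.
(0.9509719)^m ≤ 10^{−9}  ⇒  m·ln(0.9509719) ≤ −9·ln10  ⇒  m ≥ 412.233  ⇒  m = 413

m = 413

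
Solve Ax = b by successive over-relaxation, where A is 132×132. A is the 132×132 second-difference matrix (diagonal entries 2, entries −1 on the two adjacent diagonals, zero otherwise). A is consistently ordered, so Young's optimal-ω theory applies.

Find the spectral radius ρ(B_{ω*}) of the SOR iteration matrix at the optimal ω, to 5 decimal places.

spectrum of D⁻¹(L+U) = {cos(kπ/133) : 1≤k≤132}; ρ_J = cos(π/133) = 0.99972.
√(1 − cos²(π/133)) = sin(π/133) ≈ 0.023619.
Then 2/(1+√(1−ρ_J²)) = 2/(1+0.023619); ω* = 2/1.023619 = 1.95385.
[ρ_SOR] ω* − 1 = 0.95385.

ρ_SOR = 0.95385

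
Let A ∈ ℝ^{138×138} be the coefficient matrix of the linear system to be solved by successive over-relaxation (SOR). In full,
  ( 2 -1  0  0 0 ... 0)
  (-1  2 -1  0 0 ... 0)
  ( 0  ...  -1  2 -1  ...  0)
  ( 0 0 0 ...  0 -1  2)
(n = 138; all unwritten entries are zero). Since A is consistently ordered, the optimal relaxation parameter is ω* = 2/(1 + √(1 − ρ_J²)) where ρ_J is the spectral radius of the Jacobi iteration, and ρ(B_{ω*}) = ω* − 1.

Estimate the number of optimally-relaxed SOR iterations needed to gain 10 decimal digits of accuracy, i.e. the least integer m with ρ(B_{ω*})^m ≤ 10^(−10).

B_J for the 138×138 system has eigenvalues cos(kπ/139); ρ_J = cos(π/139) = 0.9997446.
√(1 − cos²(π/139)) = sin(π/139) ≈ 0.0225995.
ω* = 2 / (1 + 0.0225995) = 2 / 1.0225995 ≈ 1.9557999.
ρ(B_{ω*}) = ω*−1 = 0.9557999
ρ_SOR^m ≤ 10^(−10) ⇔ m ≥ 10·ln10/(−ln 0.9557999) = 23.0259/0.0452067 = 509.347; m = ⌈509.347⌉ = 510.

m = 510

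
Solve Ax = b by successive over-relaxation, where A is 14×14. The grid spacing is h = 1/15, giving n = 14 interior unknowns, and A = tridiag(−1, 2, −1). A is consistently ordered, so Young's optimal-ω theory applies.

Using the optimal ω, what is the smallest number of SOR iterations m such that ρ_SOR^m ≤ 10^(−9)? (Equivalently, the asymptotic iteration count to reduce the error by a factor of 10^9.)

m = 50

ρ_J = max_k |cos(kπ/15)| = cos(π/15) = 0.9781476
√(1−ρ_J²) simplifies to sin(π/15) = 0.2079117.
ω* = 2/(1+0.2079117) = 1.6557502
Hence ρ(B_{ω*}) = 1.6557502 − 1 = 0.6557502.
ρ_SOR^m ≤ 10^(−9) ⇔ m ≥ 9·ln10/(−ln 0.6557502) = 20.7233/0.421975 = 49.110; m = ⌈49.110⌉ = 50.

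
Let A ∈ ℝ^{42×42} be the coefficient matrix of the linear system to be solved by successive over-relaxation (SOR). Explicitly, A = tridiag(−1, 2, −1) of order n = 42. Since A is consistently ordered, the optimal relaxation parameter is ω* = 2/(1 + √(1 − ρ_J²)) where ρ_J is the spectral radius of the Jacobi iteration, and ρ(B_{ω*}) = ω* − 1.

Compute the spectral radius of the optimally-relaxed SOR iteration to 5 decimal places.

ρ_SOR = 0.86394

½·tridiag(1,0,1) at n=42: λ_k = cos(kπ/43); max |λ| at k=1 ⇒ ρ_J = cos(π/43) ≈ 0.99733.
√(1−ρ_J²) = |sin(π/43)| = 0.072995
ω* = 2 / (1 + 0.072995) = 2 / 1.072995 ≈ 1.86394.
and ρ(B_{ω*}) = 1.86394 − 1 = 0.86394.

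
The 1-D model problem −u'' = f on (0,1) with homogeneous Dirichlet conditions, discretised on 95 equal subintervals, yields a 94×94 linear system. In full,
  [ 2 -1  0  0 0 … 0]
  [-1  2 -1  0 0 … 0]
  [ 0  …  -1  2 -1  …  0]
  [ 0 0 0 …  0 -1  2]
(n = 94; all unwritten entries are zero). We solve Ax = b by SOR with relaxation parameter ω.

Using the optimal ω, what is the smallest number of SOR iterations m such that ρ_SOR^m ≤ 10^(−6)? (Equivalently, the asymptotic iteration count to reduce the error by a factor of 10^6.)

spectrum of D⁻¹(L+U) = {cos(kπ/95) : 1≤k≤94}; ρ_J = cos(π/95) = 0.9994533.
root = sin(π/95) = 0.0330634  (since 1−cos² = sin²).
[ω*] 2 ÷ (1 + 0.0330634) = 2 ÷ 1.0330634 = 1.9359896.
[ρ_SOR] ω* − 1 = 0.9359896.
6·ln10 = 13.8155; −ln(0.9359896) = 0.0661509; m = ⌈13.8155/0.0661509⌉ = ⌈208.848⌉ = 209.

m = 209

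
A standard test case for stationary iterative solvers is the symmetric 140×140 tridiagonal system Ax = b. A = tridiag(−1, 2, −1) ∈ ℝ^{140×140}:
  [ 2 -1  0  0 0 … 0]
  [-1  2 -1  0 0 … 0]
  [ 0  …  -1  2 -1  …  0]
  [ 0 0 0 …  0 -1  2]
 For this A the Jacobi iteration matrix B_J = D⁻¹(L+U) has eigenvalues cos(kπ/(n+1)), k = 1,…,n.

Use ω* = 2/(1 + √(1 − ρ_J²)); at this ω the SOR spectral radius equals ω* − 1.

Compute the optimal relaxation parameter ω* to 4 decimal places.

B_J for the 140×140 system has eigenvalues cos(kπ/141); ρ_J = cos(π/141) = 0.9998.
√(1 − cos²(π/141)) = sin(π/141) ≈ 0.02228.
ω* = 2 / (1 + 0.02228) = 2 / 1.02228 ≈ 1.9564.
ρ(B_{ω*}) = ω*−1 = 0.9564

ω* = 1.9564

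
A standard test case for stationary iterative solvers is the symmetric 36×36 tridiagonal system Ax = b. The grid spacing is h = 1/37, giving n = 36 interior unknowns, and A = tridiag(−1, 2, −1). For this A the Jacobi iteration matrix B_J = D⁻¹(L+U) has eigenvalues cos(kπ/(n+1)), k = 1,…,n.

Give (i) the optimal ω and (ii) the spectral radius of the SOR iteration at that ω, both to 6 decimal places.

½·tridiag(1,0,1) at n=36: λ_k = cos(kπ/37); max |λ| at k=1 ⇒ ρ_J = cos(π/37) ≈ 0.996397.
√(1 − cos²(π/37)) = sin(π/37) ≈ 0.0848059.
ω* = 2/(1+0.0848059) = 1.843648
ρ(B_{ω*}) = ω*−1 = 0.843648

ω* = 1.843648, ρ_SOR = 0.843648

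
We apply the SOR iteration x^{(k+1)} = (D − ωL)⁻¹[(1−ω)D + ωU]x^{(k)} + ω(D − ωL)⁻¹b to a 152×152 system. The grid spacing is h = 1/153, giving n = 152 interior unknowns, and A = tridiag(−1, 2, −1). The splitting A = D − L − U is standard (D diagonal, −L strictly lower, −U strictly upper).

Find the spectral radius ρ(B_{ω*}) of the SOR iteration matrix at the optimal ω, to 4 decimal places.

ρ_SOR = 0.9598

ρ_J = max_k |cos(kπ/153)| = cos(π/153) = 0.9998
√(1−ρ_J²) simplifies to sin(π/153) = 0.02053.
Then 2/(1+√(1−ρ_J²)) = 2/(1+0.02053); ω* = 2/1.02053 = 1.9598.
and ρ(B_{ω*}) = 1.9598 − 1 = 0.9598.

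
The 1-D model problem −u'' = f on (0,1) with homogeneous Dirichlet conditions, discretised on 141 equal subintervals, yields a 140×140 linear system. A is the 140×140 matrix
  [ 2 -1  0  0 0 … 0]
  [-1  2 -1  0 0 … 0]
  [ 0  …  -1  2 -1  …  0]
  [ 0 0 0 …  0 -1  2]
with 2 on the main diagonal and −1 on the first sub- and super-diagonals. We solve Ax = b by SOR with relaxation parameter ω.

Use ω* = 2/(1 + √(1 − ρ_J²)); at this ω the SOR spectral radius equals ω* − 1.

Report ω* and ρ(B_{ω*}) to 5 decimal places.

ω* = 1.95641, ρ_SOR = 0.95641

[ρ_J] n=140: ρ(B_J) = cos(π/(n+1)) = cos(π/141) = 0.99975.
1 − cos²(π/141) = sin²(π/141) ⇒ √(1−ρ_J²) = sin(π/141) = 0.022279.
Young: ω* = 2/(1+√(1−ρ_J²)) = 2/(1+0.022279) = 2/1.022279 = 1.95641.
Hence ρ(B_{ω*}) = 1.95641 − 1 = 0.95641.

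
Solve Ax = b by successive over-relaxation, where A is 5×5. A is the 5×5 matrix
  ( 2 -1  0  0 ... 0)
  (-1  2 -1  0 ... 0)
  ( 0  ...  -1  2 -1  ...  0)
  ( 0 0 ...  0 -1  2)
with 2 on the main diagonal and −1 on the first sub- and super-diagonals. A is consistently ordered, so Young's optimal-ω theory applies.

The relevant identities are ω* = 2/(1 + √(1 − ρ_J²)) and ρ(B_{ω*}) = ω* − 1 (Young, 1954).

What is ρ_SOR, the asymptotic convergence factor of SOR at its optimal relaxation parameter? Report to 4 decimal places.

ρ_SOR = 0.3333

[ρ_J] n=5: ρ(B_J) = cos(π/(n+1)) = cos(π/6) = 0.8660.
√(1 − cos²(π/6)) = sin(π/6) ≈ 0.50000.
ω* = 2/(1 + 0.50000) = 2/1.50000 = 1.3333.
ρ(B_{ω*}) = ω*−1 = 0.3333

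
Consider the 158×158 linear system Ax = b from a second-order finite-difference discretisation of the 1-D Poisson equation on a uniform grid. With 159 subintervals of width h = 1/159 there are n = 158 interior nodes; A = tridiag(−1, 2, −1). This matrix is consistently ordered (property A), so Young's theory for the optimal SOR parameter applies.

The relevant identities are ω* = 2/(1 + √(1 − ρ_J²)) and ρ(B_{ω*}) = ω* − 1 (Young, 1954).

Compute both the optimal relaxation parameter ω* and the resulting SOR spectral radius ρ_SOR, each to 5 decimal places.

½·tridiag(1,0,1) at n=158: λ_k = cos(kπ/159); max |λ| at k=1 ⇒ ρ_J = cos(π/159) ≈ 0.99980.
√(1 − cos²(π/159)) = sin(π/159) ≈ 0.019757.
[ω*] 2 ÷ (1 + 0.019757) = 2 ÷ 1.019757 = 1.96125.
ρ(B_{ω*}) = ω*−1 = 0.96125

ω* = 1.96125, ρ_SOR = 0.96125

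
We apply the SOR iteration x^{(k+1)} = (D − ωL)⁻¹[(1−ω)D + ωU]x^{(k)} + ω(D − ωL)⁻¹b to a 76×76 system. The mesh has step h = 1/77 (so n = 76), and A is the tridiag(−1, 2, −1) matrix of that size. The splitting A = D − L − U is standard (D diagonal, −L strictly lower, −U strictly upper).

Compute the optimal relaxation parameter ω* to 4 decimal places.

With n=76, ρ(Jacobi) = cos(π/77) = 0.9992.
√(1 − cos²(π/77)) = sin(π/77) ≈ 0.04079.
[ω*] 2 ÷ (1 + 0.04079) = 2 ÷ 1.04079 = 1.9216.
ρ_SOR = ω* − 1 ≈ 0.9216.

ω* = 1.9216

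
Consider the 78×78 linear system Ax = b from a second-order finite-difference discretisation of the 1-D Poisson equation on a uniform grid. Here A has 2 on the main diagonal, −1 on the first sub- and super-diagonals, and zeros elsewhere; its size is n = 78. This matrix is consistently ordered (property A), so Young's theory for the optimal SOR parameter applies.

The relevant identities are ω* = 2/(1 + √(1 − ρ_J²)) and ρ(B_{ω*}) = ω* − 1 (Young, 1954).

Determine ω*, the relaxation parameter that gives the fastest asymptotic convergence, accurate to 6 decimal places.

B_J for the 78×78 system has eigenvalues cos(kπ/79); ρ_J = cos(π/79) = 0.999209.
√(1−ρ_J²) simplifies to sin(π/79) = 0.0397565.
So ω* = 2/1.0397565 = 1.923527 (Young).
ρ_SOR = ω* − 1 = 1.923527 − 1 = 0.923527.

ω* = 1.923527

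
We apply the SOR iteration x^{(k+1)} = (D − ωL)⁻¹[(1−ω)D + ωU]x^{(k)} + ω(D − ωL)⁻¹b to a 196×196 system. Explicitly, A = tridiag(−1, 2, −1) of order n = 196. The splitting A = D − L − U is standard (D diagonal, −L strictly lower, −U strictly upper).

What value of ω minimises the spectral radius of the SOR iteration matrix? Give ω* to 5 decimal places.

With n=196, ρ(Jacobi) = cos(π/197) = 0.99987.
1 − cos²(π/197) = sin²(π/197) ⇒ √(1−ρ_J²) = sin(π/197) = 0.015946.
ω* = 2/(1 + 0.015946) = 2/1.015946 = 1.96861.
and ρ(B_{ω*}) = 1.96861 − 1 = 0.96861.

ω* = 1.96861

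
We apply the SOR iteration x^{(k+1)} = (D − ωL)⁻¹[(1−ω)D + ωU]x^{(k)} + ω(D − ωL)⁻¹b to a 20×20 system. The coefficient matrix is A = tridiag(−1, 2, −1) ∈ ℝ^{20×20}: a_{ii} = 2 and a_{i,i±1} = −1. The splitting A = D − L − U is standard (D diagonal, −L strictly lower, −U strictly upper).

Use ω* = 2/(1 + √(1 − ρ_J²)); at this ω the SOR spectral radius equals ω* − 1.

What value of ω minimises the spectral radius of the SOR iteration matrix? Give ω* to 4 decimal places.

ω* = 1.7406

spectrum of D⁻¹(L+U) = {cos(kπ/21) : 1≤k≤20}; ρ_J = cos(π/21) = 0.9888.
1 − cos²(π/21) = sin²(π/21) ⇒ √(1−ρ_J²) = sin(π/21) = 0.14904.
ω* = 2/(1 + 0.14904) = 2/1.14904 = 1.7406.
ρ(B_{ω*}) = ω*−1 = 0.7406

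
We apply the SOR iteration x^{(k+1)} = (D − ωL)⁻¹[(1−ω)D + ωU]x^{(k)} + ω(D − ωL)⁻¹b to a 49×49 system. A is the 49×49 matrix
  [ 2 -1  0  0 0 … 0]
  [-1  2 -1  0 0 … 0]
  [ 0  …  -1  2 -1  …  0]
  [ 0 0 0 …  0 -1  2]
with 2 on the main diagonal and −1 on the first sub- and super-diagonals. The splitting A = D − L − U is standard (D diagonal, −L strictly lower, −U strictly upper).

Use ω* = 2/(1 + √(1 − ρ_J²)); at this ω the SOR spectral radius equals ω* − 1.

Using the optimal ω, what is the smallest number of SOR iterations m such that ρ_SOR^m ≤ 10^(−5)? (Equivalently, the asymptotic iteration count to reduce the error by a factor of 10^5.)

m = 92

n=49: λ(B_J) = 1 − λ(A)/2 = cos(kπ/50); k=1 gives ρ_J = 0.9980267.
1 − cos²(π/50) = sin²(π/50) ⇒ √(1−ρ_J²) = sin(π/50) = 0.0627905.
ω* = 2/(1+0.0627905) = 1.8818384
and ρ(B_{ω*}) = 1.8818384 − 1 = 0.8818384.
5·ln10 = 11.5129; −ln(0.8818384) = 0.125746; m = ⌈11.5129/0.125746⌉ = ⌈91.557⌉ = 92.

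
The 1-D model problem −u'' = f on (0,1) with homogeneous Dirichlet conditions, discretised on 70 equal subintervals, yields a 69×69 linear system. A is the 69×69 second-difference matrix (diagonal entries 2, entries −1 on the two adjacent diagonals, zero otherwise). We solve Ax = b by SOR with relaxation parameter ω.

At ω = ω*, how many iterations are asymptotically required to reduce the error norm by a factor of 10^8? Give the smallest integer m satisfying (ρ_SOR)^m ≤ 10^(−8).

spectrum of D⁻¹(L+U) = {cos(kπ/70) : 1≤k≤69}; ρ_J = cos(π/70) = 0.9989931.
√(1 − cos²(π/70)) = sin(π/70) ≈ 0.0448648.
[ω*] 2 ÷ (1 + 0.0448648) = 2 ÷ 1.0448648 = 1.9141232.
[ρ_SOR] ω* − 1 = 0.9141232.
(0.9141232)^m ≤ 10^{−8}  ⇒  m·ln(0.9141232) ≤ −8·ln10  ⇒  m ≥ 205.153  ⇒  m = 206

m = 206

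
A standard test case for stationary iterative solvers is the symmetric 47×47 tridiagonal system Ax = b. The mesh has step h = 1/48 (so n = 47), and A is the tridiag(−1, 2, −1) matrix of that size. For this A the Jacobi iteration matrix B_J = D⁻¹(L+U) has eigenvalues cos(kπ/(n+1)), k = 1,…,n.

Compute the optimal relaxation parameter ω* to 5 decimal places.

ω* = 1.87722

spectrum of D⁻¹(L+U) = {cos(kπ/48) : 1≤k≤47}; ρ_J = cos(π/48) = 0.99786.
√(1−ρ_J²) = |sin(π/48)| = 0.065403
So ω* = 2/1.065403 = 1.87722 (Young).
[ρ_SOR] ω* − 1 = 0.87722.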